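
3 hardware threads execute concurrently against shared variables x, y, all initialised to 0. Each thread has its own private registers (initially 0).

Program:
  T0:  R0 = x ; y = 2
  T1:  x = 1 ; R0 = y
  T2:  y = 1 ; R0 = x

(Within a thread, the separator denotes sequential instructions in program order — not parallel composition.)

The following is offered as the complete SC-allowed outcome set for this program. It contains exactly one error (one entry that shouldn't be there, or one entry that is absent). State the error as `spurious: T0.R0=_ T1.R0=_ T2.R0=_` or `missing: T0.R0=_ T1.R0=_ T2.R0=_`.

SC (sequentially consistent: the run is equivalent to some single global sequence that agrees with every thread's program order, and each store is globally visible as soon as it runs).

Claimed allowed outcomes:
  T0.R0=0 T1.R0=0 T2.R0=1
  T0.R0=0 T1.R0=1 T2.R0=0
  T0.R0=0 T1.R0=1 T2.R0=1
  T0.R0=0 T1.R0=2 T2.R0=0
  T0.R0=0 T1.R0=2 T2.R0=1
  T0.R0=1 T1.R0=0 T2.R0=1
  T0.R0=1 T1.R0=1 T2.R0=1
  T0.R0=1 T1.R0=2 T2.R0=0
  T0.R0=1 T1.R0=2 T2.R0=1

outcome vector order: (T0.R0,T1.R0,T2.R0)
under SC → <0 0 1> <0 1 0> <0 1 1> <0 2 0> <0 2 1> <1 0 1> <1 1 0> <1 1 1> <1 2 0> <1 2 1>
SC∖claimed = {<1 1 0>}

missing: T0.R0=1 T1.R0=1 T2.R0=0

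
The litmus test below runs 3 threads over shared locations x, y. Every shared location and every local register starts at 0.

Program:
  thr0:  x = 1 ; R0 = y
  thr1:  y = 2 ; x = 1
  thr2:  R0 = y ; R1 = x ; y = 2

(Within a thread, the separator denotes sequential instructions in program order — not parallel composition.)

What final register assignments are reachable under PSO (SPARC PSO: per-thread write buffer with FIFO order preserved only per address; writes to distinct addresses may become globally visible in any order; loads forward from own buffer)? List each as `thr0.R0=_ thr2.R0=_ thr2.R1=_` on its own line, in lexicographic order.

thr0.R0=0 thr2.R0=0 thr2.R1=0
thr0.R0=0 thr2.R0=0 thr2.R1=1
thr0.R0=0 thr2.R0=2 thr2.R1=0
thr0.R0=0 thr2.R0=2 thr2.R1=1
thr0.R0=2 thr2.R0=0 thr2.R1=0
thr0.R0=2 thr2.R0=0 thr2.R1=1
thr0.R0=2 thr2.R0=2 thr2.R1=0
thr0.R0=2 thr2.R0=2 thr2.R1=1

outcome vector order: (thr0.R0,thr2.R0,thr2.R1)
|PSO outcomes| = 8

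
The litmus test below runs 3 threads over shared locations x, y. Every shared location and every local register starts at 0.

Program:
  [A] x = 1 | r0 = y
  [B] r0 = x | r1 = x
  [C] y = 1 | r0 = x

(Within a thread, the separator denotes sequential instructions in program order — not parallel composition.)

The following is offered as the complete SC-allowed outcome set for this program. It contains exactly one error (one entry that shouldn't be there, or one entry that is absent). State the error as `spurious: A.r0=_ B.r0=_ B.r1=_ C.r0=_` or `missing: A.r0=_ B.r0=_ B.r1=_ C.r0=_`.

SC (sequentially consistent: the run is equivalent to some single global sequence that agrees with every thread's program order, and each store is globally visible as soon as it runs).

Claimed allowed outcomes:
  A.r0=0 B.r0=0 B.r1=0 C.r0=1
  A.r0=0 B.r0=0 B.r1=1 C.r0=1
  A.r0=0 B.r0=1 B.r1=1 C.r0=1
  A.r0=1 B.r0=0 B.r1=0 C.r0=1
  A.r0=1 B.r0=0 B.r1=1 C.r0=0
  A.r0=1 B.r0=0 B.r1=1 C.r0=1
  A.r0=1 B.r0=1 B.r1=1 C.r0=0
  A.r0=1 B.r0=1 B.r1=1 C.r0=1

missing: A.r0=1 B.r0=0 B.r1=0 C.r0=0

outcome vector order: (A.r0,B.r0,B.r1,C.r0)
SC (9): 0001 0011 0111 1000 1001 1010 1011 1110 1111
SC∖claimed = {1000}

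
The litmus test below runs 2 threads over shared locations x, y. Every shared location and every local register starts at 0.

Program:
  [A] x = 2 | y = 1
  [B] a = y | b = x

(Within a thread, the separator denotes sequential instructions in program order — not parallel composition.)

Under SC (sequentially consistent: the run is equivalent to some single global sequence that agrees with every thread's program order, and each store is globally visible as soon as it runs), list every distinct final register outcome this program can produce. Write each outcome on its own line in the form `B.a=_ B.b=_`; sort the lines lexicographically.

B.a=0 B.b=0
B.a=0 B.b=2
B.a=1 B.b=2

outcome vector order: (B.a,B.b)
|SC outcomes| = 3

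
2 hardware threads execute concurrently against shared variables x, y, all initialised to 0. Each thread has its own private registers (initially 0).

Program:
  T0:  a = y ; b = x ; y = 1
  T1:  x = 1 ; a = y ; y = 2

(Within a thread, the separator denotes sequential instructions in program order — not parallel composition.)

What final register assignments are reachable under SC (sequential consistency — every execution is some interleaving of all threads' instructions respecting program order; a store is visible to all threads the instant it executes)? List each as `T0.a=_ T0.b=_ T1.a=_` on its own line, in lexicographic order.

outcome vector order: (T0.a,T0.b,T1.a)
|SC outcomes| = 5

T0.a=0 T0.b=0 T1.a=0
T0.a=0 T0.b=0 T1.a=1
T0.a=0 T0.b=1 T1.a=0
T0.a=0 T0.b=1 T1.a=1
T0.a=2 T0.b=1 T1.a=0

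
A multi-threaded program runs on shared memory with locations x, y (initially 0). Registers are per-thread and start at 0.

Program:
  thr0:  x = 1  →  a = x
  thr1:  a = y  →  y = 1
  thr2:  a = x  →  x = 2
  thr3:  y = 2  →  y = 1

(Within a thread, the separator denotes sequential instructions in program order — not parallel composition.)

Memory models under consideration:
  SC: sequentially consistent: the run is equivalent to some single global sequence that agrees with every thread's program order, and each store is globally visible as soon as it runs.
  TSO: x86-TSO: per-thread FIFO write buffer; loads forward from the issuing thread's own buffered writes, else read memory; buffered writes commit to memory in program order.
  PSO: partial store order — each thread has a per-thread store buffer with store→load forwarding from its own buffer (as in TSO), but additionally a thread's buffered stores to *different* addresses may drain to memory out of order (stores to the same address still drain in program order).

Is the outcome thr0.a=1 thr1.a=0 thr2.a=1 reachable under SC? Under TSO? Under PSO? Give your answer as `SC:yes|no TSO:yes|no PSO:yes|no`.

outcome vector order: (thr0.a,thr1.a,thr2.a)
under SC → (1,0,0); (1,0,1); (1,1,0); (1,1,1); (1,2,0); (1,2,1); (2,0,0); (2,0,1); (2,1,0); (2,1,1); (2,2,0); (2,2,1)
under TSO → (1,0,0); (1,0,1); (1,1,0); (1,1,1); (1,2,0); (1,2,1); (2,0,0); (2,0,1); (2,1,0); (2,1,1); (2,2,0); (2,2,1)
under PSO → (1,0,0); (1,0,1); (1,1,0); (1,1,1); (1,2,0); (1,2,1); (2,0,0); (2,0,1); (2,1,0); (2,1,1); (2,2,0); (2,2,1)
target (1,0,1) ∈ {SC,TSO,PSO}

SC:yes TSO:yes PSO:yes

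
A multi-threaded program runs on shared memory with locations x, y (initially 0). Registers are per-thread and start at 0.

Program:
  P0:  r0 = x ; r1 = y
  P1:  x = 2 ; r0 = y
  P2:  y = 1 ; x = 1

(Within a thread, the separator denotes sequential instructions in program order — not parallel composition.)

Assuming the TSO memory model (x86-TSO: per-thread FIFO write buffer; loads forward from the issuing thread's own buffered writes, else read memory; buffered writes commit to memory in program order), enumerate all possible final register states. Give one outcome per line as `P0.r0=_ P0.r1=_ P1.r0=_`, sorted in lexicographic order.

outcome vector order: (P0.r0,P0.r1,P1.r0)
|TSO outcomes| = 10

P0.r0=0 P0.r1=0 P1.r0=0
P0.r0=0 P0.r1=0 P1.r0=1
P0.r0=0 P0.r1=1 P1.r0=0
P0.r0=0 P0.r1=1 P1.r0=1
P0.r0=1 P0.r1=1 P1.r0=0
P0.r0=1 P0.r1=1 P1.r0=1
P0.r0=2 P0.r1=0 P1.r0=0
P0.r0=2 P0.r1=0 P1.r0=1
P0.r0=2 P0.r1=1 P1.r0=0
P0.r0=2 P0.r1=1 P1.r0=1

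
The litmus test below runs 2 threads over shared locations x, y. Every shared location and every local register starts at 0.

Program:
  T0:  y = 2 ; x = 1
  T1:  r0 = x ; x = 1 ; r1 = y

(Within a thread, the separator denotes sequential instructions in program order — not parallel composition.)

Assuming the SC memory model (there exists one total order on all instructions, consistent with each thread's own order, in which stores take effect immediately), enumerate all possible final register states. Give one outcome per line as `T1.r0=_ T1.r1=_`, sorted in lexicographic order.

T1.r0=0 T1.r1=0
T1.r0=0 T1.r1=2
T1.r0=1 T1.r1=2

outcome vector order: (T1.r0,T1.r1)
|SC outcomes| = 3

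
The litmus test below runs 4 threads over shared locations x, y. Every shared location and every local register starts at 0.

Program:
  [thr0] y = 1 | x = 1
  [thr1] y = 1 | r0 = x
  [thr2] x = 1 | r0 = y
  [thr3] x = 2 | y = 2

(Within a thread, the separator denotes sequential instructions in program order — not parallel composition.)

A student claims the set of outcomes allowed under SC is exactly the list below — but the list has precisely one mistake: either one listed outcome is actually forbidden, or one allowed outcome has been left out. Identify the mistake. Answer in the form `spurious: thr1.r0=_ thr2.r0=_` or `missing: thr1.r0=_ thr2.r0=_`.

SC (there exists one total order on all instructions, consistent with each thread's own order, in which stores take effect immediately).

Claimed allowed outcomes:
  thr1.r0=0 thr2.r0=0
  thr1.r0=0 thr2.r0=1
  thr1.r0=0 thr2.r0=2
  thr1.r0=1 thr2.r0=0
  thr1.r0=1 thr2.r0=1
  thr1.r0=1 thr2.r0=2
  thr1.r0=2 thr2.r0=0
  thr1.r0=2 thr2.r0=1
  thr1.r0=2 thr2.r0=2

outcome vector order: (thr1.r0,thr2.r0)
under SC → <0 1> <0 2> <1 0> <1 1> <1 2> <2 0> <2 1> <2 2>
claimed∖SC = {<0 0>}

spurious: thr1.r0=0 thr2.r0=0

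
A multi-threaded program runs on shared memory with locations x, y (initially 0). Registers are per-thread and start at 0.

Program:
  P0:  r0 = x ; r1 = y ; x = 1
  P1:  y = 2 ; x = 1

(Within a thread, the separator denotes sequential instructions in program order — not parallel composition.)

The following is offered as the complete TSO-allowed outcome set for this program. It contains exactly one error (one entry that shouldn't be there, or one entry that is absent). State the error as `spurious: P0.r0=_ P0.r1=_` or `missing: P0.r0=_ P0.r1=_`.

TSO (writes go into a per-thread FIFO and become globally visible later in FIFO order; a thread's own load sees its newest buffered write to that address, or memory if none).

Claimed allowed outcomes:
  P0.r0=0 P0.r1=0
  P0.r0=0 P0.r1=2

missing: P0.r0=1 P0.r1=2

outcome vector order: (P0.r0,P0.r1)
TSO: 3 outcomes — {00, 02, 12}
TSO∖claimed = {12}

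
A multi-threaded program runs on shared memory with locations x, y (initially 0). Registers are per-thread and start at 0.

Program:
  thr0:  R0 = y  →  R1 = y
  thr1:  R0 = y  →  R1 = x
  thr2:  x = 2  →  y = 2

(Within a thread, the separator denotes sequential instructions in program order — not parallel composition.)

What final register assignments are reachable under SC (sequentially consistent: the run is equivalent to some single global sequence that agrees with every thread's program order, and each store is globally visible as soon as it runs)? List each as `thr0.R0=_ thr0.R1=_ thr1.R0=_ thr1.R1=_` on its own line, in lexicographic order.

outcome vector order: (thr0.R0,thr0.R1,thr1.R0,thr1.R1)
|SC outcomes| = 9

thr0.R0=0 thr0.R1=0 thr1.R0=0 thr1.R1=0
thr0.R0=0 thr0.R1=0 thr1.R0=0 thr1.R1=2
thr0.R0=0 thr0.R1=0 thr1.R0=2 thr1.R1=2
thr0.R0=0 thr0.R1=2 thr1.R0=0 thr1.R1=0
thr0.R0=0 thr0.R1=2 thr1.R0=0 thr1.R1=2
thr0.R0=0 thr0.R1=2 thr1.R0=2 thr1.R1=2
thr0.R0=2 thr0.R1=2 thr1.R0=0 thr1.R1=0
thr0.R0=2 thr0.R1=2 thr1.R0=0 thr1.R1=2
thr0.R0=2 thr0.R1=2 thr1.R0=2 thr1.R1=2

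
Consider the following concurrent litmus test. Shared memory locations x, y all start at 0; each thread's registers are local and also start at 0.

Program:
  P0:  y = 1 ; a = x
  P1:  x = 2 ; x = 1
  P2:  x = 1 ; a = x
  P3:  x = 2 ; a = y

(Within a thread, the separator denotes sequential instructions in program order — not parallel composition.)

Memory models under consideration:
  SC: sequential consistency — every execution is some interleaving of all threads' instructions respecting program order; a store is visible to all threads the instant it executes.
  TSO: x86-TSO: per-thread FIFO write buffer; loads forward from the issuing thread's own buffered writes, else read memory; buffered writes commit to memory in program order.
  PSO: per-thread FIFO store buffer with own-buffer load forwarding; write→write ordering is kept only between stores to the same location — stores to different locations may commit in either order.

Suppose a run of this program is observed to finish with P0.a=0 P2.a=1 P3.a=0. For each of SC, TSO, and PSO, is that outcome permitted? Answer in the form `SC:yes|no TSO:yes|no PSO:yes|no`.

SC:no TSO:yes PSO:yes

outcome vector order: (P0.a,P2.a,P3.a)
under SC → 011 021 110 111 120 121 210 211 220 221
under TSO → 010 011 020 021 110 111 120 121 210 211 220 221
under PSO → 010 011 020 021 110 111 120 121 210 211 220 221
target 010 ∈ {TSO,PSO}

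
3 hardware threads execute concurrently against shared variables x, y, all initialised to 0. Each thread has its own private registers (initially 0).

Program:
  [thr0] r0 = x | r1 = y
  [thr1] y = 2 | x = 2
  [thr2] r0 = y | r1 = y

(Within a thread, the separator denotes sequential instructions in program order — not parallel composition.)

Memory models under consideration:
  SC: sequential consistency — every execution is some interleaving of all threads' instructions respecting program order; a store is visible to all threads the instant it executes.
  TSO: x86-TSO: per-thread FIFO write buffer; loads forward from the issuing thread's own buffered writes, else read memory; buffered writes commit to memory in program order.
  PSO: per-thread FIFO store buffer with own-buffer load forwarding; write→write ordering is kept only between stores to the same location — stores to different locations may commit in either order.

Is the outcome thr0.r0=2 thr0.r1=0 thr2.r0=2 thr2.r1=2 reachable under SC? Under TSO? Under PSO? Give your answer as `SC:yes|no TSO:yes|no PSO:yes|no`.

outcome vector order: (thr0.r0,thr0.r1,thr2.r0,thr2.r1)
SC (9): (0,0,0,0); (0,0,0,2); (0,0,2,2); (0,2,0,0); (0,2,0,2); (0,2,2,2); (2,2,0,0); (2,2,0,2); (2,2,2,2)
TSO (9): (0,0,0,0); (0,0,0,2); (0,0,2,2); (0,2,0,0); (0,2,0,2); (0,2,2,2); (2,2,0,0); (2,2,0,2); (2,2,2,2)
PSO (12): (0,0,0,0); (0,0,0,2); (0,0,2,2); (0,2,0,0); (0,2,0,2); (0,2,2,2); (2,0,0,0); (2,0,0,2); (2,0,2,2); (2,2,0,0); (2,2,0,2); (2,2,2,2)
target (2,0,2,2) ∈ {PSO}

SC:no TSO:no PSO:yes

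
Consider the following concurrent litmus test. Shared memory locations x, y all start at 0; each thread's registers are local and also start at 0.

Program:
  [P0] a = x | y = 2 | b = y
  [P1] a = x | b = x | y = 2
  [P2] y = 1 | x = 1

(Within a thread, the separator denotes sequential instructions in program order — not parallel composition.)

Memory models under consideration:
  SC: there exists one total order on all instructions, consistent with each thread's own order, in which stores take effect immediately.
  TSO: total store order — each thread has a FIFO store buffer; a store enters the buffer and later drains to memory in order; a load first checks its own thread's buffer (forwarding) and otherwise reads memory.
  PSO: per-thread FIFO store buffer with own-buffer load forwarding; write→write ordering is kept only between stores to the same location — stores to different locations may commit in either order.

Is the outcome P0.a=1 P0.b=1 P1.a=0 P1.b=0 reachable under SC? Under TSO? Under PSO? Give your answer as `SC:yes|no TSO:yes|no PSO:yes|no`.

outcome vector order: (P0.a,P0.b,P1.a,P1.b)
SC (9): 0/1/0/0; 0/1/0/1; 0/1/1/1; 0/2/0/0; 0/2/0/1; 0/2/1/1; 1/2/0/0; 1/2/0/1; 1/2/1/1
TSO (9): 0/1/0/0; 0/1/0/1; 0/1/1/1; 0/2/0/0; 0/2/0/1; 0/2/1/1; 1/2/0/0; 1/2/0/1; 1/2/1/1
PSO (12): 0/1/0/0; 0/1/0/1; 0/1/1/1; 0/2/0/0; 0/2/0/1; 0/2/1/1; 1/1/0/0; 1/1/0/1; 1/1/1/1; 1/2/0/0; 1/2/0/1; 1/2/1/1
target 1/1/0/0 ∈ {PSO}

SC:no TSO:no PSO:yes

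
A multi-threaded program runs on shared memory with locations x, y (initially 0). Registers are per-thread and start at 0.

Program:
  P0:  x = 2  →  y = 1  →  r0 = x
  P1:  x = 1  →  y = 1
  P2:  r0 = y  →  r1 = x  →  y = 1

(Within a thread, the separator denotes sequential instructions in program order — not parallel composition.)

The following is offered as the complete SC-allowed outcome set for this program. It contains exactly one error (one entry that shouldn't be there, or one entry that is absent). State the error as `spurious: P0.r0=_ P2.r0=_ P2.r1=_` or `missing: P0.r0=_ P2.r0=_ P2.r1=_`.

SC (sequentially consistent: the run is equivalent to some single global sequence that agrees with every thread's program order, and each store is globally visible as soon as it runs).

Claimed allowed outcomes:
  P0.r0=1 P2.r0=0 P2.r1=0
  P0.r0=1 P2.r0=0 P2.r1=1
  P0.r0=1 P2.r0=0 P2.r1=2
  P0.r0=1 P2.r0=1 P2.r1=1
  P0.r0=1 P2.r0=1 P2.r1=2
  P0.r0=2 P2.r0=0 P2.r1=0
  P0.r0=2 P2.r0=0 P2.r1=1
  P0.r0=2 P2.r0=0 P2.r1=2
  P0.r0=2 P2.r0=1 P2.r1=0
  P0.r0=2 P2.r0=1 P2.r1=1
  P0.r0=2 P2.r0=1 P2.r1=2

spurious: P0.r0=2 P2.r0=1 P2.r1=0

outcome vector order: (P0.r0,P2.r0,P2.r1)
under SC → <1 0 0>; <1 0 1>; <1 0 2>; <1 1 1>; <1 1 2>; <2 0 0>; <2 0 1>; <2 0 2>; <2 1 1>; <2 1 2>
claimed∖SC = {<2 1 0>}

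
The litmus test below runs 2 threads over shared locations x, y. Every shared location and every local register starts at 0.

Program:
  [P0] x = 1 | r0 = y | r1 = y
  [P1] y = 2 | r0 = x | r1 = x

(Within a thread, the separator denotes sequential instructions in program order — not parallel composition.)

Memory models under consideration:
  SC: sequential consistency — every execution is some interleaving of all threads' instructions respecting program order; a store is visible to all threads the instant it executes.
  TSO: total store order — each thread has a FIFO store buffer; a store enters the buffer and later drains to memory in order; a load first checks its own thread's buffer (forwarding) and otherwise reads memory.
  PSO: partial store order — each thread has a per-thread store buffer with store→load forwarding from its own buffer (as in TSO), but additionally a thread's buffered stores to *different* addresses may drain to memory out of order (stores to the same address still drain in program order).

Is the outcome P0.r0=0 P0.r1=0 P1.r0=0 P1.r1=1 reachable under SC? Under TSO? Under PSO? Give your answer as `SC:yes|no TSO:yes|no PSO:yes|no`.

outcome vector order: (P0.r0,P0.r1,P1.r0,P1.r1)
SC (5): (0,0,1,1), (0,2,1,1), (2,2,0,0), (2,2,0,1), (2,2,1,1)
TSO (9): (0,0,0,0), (0,0,0,1), (0,0,1,1), (0,2,0,0), (0,2,0,1), (0,2,1,1), (2,2,0,0), (2,2,0,1), (2,2,1,1)
PSO (9): (0,0,0,0), (0,0,0,1), (0,0,1,1), (0,2,0,0), (0,2,0,1), (0,2,1,1), (2,2,0,0), (2,2,0,1), (2,2,1,1)
target (0,0,0,1) ∈ {TSO,PSO}

SC:no TSO:yes PSO:yes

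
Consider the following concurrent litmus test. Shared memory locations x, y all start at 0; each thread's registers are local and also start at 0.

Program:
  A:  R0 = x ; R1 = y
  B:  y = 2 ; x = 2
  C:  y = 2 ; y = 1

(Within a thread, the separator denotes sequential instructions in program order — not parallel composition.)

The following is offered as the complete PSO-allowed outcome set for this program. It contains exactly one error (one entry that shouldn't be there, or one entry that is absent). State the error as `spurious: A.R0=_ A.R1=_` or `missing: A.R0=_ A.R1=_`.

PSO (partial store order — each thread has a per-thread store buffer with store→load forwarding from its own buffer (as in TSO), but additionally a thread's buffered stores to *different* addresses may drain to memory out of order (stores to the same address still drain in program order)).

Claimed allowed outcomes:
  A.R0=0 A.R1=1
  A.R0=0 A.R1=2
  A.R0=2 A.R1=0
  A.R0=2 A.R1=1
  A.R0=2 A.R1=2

outcome vector order: (A.R0,A.R1)
under PSO → <0 0>; <0 1>; <0 2>; <2 0>; <2 1>; <2 2>
PSO∖claimed = {<0 0>}

missing: A.R0=0 A.R1=0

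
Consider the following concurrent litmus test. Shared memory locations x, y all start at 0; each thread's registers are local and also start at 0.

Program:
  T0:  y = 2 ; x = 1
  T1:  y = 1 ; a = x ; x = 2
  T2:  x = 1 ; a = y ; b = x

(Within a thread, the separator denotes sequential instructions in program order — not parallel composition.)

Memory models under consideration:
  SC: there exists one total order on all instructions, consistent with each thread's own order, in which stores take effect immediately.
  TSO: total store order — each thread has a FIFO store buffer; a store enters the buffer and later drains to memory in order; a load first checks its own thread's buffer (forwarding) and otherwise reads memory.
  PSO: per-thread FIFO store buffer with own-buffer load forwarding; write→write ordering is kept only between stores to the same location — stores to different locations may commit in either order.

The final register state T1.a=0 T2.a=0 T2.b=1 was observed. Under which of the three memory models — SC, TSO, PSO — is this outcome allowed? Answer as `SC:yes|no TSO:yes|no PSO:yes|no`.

SC:no TSO:yes PSO:yes

outcome vector order: (T1.a,T2.a,T2.b)
SC (10): 011; 012; 021; 022; 101; 102; 111; 112; 121; 122
TSO (12): 001; 002; 011; 012; 021; 022; 101; 102; 111; 112; 121; 122
PSO (12): 001; 002; 011; 012; 021; 022; 101; 102; 111; 112; 121; 122
target 001 ∈ {TSO,PSO}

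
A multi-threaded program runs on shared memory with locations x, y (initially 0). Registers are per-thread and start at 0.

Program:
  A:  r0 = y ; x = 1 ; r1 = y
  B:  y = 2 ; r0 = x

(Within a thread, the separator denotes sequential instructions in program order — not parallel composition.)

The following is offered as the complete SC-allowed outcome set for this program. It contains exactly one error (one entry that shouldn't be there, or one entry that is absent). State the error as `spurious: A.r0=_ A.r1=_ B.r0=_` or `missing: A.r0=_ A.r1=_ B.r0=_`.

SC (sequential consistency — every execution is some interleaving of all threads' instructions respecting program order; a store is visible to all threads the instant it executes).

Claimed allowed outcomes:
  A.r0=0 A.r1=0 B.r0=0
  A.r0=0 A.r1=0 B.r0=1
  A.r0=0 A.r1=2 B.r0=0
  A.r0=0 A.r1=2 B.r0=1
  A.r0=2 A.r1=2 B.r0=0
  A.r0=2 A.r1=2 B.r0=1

spurious: A.r0=0 A.r1=0 B.r0=0

outcome vector order: (A.r0,A.r1,B.r0)
[SC] allowed = {001; 020; 021; 220; 221}
claimed∖SC = {000}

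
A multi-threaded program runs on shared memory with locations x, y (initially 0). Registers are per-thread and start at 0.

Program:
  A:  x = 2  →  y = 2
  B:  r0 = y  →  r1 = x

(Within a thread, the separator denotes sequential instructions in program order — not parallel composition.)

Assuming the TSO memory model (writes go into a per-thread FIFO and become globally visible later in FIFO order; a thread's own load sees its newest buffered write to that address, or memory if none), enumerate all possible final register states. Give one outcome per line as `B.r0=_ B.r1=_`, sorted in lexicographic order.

outcome vector order: (B.r0,B.r1)
|TSO outcomes| = 3

B.r0=0 B.r1=0
B.r0=0 B.r1=2
B.r0=2 B.r1=2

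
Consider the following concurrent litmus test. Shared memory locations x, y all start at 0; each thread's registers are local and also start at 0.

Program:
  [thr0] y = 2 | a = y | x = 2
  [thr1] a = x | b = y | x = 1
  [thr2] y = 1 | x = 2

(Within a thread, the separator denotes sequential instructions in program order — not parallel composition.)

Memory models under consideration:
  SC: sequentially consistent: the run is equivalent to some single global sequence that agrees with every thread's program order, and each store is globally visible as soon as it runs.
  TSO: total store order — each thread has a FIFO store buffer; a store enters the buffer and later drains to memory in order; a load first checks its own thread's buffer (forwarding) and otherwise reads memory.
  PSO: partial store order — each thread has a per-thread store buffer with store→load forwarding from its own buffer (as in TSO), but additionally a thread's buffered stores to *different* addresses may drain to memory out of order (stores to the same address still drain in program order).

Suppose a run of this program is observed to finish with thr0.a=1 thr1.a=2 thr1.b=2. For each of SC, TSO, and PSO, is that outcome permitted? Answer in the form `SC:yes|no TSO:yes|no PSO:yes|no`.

SC:no TSO:no PSO:yes

outcome vector order: (thr0.a,thr1.a,thr1.b)
[SC] allowed = {1/0/0; 1/0/1; 1/0/2; 1/2/1; 2/0/0; 2/0/1; 2/0/2; 2/2/1; 2/2/2}
[TSO] allowed = {1/0/0; 1/0/1; 1/0/2; 1/2/1; 2/0/0; 2/0/1; 2/0/2; 2/2/1; 2/2/2}
[PSO] allowed = {1/0/0; 1/0/1; 1/0/2; 1/2/0; 1/2/1; 1/2/2; 2/0/0; 2/0/1; 2/0/2; 2/2/0; 2/2/1; 2/2/2}
target 1/2/2 ∈ {PSO}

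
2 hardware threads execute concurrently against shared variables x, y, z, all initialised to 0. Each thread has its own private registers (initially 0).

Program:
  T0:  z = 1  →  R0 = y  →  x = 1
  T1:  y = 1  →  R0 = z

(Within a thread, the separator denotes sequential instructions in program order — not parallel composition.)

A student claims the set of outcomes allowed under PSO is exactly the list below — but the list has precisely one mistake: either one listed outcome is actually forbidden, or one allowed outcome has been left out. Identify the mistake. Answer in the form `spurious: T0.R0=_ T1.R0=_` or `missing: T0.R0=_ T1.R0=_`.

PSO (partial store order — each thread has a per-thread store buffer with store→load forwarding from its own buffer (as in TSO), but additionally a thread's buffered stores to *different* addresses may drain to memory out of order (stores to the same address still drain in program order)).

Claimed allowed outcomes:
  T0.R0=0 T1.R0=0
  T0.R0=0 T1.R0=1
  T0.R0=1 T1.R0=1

outcome vector order: (T0.R0,T1.R0)
[PSO] allowed = {00 01 10 11}
PSO∖claimed = {10}

missing: T0.R0=1 T1.R0=0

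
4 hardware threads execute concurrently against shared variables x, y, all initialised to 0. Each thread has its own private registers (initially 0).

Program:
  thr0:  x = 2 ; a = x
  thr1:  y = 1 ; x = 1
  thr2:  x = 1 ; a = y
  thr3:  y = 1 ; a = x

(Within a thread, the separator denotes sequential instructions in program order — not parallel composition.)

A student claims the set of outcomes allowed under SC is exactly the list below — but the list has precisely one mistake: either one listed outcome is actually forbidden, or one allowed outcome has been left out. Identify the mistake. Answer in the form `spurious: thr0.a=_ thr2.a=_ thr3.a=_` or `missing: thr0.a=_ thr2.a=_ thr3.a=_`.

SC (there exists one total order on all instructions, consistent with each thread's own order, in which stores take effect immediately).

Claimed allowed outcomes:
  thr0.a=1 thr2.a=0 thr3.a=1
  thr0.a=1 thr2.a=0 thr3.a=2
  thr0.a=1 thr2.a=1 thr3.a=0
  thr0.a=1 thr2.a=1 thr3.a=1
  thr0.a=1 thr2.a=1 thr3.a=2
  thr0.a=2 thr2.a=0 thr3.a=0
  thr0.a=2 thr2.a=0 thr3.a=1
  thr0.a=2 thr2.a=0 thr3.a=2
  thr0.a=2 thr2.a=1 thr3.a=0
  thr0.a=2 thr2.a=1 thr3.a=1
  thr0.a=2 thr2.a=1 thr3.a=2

spurious: thr0.a=2 thr2.a=0 thr3.a=0

outcome vector order: (thr0.a,thr2.a,thr3.a)
under SC → (1,0,1) (1,0,2) (1,1,0) (1,1,1) (1,1,2) (2,0,1) (2,0,2) (2,1,0) (2,1,1) (2,1,2)
claimed∖SC = {(2,0,0)}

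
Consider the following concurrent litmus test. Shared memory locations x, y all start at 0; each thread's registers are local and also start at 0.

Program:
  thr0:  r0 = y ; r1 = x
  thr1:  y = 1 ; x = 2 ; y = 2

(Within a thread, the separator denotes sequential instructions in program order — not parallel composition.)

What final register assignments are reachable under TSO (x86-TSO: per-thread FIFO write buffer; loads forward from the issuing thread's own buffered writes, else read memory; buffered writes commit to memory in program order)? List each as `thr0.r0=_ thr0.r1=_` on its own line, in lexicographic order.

thr0.r0=0 thr0.r1=0
thr0.r0=0 thr0.r1=2
thr0.r0=1 thr0.r1=0
thr0.r0=1 thr0.r1=2
thr0.r0=2 thr0.r1=2

outcome vector order: (thr0.r0,thr0.r1)
|TSO outcomes| = 5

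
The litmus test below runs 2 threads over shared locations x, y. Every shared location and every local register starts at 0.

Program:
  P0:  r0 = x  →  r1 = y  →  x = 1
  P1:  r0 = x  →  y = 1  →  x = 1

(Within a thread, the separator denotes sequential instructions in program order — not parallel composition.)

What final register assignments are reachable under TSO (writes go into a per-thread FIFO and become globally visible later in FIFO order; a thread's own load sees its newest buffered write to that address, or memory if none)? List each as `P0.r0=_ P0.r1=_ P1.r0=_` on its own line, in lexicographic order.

outcome vector order: (P0.r0,P0.r1,P1.r0)
|TSO outcomes| = 4

P0.r0=0 P0.r1=0 P1.r0=0
P0.r0=0 P0.r1=0 P1.r0=1
P0.r0=0 P0.r1=1 P1.r0=0
P0.r0=1 P0.r1=1 P1.r0=0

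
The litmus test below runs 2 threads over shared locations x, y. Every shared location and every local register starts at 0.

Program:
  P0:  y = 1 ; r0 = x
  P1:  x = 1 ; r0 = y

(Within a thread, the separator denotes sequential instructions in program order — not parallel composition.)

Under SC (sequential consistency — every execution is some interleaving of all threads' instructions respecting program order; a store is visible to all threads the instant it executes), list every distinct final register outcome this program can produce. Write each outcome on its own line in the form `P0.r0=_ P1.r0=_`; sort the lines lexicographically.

P0.r0=0 P1.r0=1
P0.r0=1 P1.r0=0
P0.r0=1 P1.r0=1

outcome vector order: (P0.r0,P1.r0)
|SC outcomes| = 3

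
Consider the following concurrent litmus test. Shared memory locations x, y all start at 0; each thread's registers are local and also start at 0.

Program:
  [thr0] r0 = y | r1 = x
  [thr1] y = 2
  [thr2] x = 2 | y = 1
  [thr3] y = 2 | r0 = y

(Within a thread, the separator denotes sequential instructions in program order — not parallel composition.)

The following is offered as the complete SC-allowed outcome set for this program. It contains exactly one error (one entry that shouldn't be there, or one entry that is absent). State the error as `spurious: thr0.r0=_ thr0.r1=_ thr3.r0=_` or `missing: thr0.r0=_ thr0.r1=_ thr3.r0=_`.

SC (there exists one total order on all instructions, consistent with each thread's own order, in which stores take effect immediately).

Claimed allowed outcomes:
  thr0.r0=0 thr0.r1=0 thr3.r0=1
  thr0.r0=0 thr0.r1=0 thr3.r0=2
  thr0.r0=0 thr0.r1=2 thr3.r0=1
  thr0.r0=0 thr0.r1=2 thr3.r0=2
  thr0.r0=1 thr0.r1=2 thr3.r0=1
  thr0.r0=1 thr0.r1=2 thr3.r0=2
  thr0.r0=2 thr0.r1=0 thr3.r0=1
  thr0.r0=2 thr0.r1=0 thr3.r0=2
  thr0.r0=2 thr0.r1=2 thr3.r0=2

missing: thr0.r0=2 thr0.r1=2 thr3.r0=1

outcome vector order: (thr0.r0,thr0.r1,thr3.r0)
SC: 10 outcomes — {(0,0,1) (0,0,2) (0,2,1) (0,2,2) (1,2,1) (1,2,2) (2,0,1) (2,0,2) (2,2,1) (2,2,2)}
SC∖claimed = {(2,2,1)}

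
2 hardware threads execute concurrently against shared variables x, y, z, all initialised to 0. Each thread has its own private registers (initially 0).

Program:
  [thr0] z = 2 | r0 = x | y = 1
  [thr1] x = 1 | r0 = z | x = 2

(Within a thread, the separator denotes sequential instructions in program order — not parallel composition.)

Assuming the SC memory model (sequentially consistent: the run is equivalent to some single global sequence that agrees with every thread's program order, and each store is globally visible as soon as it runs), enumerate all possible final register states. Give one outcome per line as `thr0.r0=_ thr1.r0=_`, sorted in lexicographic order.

outcome vector order: (thr0.r0,thr1.r0)
|SC outcomes| = 5

thr0.r0=0 thr1.r0=2
thr0.r0=1 thr1.r0=0
thr0.r0=1 thr1.r0=2
thr0.r0=2 thr1.r0=0
thr0.r0=2 thr1.r0=2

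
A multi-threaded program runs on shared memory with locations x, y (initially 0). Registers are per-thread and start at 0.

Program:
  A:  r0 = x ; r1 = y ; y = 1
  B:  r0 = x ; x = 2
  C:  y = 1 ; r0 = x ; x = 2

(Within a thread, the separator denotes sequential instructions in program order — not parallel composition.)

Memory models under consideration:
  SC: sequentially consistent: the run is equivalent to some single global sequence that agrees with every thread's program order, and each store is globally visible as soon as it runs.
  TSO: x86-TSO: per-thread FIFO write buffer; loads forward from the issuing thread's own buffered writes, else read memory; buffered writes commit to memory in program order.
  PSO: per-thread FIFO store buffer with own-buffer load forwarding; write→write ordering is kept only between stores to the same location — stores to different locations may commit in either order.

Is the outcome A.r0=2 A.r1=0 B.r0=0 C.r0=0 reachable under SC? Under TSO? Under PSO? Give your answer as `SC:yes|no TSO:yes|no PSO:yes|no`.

outcome vector order: (A.r0,A.r1,B.r0,C.r0)
SC: 10 outcomes — {0000; 0002; 0020; 0100; 0102; 0120; 2002; 2100; 2102; 2120}
TSO: 11 outcomes — {0000; 0002; 0020; 0100; 0102; 0120; 2000; 2002; 2100; 2102; 2120}
PSO: 12 outcomes — {0000; 0002; 0020; 0100; 0102; 0120; 2000; 2002; 2020; 2100; 2102; 2120}
target 2000 ∈ {TSO,PSO}

SC:no TSO:yes PSO:yes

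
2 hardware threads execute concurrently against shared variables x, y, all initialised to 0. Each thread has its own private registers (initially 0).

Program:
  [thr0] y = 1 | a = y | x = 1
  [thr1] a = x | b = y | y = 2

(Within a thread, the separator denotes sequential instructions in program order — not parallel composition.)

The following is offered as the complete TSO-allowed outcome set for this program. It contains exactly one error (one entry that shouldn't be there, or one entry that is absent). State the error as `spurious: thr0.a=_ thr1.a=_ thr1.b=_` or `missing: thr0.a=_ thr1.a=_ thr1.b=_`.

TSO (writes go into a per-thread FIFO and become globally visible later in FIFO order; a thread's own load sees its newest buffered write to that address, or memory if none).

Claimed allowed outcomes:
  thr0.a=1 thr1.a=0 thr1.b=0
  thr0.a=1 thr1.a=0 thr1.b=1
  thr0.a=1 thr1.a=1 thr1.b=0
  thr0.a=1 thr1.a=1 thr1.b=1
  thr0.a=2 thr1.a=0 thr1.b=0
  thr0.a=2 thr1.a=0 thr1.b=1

outcome vector order: (thr0.a,thr1.a,thr1.b)
under TSO → (1,0,0) (1,0,1) (1,1,1) (2,0,0) (2,0,1)
claimed∖TSO = {(1,1,0)}

spurious: thr0.a=1 thr1.a=1 thr1.b=0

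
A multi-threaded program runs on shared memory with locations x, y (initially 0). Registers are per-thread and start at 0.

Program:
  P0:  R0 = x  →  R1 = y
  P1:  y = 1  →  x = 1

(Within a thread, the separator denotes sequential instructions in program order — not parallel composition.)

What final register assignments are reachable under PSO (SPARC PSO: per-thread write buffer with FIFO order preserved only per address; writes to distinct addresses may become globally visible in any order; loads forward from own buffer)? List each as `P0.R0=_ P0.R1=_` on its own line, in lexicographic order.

P0.R0=0 P0.R1=0
P0.R0=0 P0.R1=1
P0.R0=1 P0.R1=0
P0.R0=1 P0.R1=1

outcome vector order: (P0.R0,P0.R1)
|PSO outcomes| = 4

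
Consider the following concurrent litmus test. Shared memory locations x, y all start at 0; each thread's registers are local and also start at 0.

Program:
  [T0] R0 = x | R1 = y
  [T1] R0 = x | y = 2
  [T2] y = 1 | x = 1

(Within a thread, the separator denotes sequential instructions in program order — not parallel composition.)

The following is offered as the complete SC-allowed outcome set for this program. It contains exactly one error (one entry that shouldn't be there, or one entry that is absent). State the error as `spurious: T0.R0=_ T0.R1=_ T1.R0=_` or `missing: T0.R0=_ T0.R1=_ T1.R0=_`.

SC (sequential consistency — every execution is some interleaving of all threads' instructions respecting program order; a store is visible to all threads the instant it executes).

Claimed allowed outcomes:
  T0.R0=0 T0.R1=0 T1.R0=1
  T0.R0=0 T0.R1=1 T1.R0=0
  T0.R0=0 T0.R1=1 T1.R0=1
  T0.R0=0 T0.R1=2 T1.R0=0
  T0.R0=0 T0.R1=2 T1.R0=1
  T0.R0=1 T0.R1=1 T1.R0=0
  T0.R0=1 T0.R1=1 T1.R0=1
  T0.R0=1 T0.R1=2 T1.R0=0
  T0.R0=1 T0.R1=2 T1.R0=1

missing: T0.R0=0 T0.R1=0 T1.R0=0

outcome vector order: (T0.R0,T0.R1,T1.R0)
SC: 10 outcomes — {<0 0 0>; <0 0 1>; <0 1 0>; <0 1 1>; <0 2 0>; <0 2 1>; <1 1 0>; <1 1 1>; <1 2 0>; <1 2 1>}
SC∖claimed = {<0 0 0>}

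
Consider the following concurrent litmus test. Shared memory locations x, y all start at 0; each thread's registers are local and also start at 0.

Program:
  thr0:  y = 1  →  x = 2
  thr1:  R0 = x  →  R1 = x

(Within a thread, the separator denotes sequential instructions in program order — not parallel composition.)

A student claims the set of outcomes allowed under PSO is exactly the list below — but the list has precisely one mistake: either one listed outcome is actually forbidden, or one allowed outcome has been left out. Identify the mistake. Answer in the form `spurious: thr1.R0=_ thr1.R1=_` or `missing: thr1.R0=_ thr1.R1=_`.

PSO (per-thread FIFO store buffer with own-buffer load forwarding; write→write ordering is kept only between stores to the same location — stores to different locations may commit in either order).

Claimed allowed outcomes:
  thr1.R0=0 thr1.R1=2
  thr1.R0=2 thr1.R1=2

missing: thr1.R0=0 thr1.R1=0

outcome vector order: (thr1.R0,thr1.R1)
PSO: 3 outcomes — {<0 0>, <0 2>, <2 2>}
PSO∖claimed = {<0 0>}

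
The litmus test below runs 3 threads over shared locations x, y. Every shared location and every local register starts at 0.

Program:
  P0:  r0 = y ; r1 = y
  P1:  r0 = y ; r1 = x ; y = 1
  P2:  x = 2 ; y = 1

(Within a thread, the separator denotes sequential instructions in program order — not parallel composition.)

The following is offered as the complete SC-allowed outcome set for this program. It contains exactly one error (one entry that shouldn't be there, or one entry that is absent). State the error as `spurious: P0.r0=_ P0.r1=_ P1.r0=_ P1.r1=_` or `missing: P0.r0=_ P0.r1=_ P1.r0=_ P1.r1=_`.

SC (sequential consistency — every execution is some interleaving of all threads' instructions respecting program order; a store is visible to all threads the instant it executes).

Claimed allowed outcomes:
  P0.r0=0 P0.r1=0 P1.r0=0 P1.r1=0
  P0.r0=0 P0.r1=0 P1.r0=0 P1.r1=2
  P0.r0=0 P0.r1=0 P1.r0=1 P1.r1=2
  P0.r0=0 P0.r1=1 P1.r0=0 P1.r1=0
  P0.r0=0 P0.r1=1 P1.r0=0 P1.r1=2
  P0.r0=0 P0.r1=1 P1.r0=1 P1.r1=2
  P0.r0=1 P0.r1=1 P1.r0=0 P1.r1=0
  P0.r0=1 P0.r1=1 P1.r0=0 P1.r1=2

outcome vector order: (P0.r0,P0.r1,P1.r0,P1.r1)
SC (9): <0 0 0 0>, <0 0 0 2>, <0 0 1 2>, <0 1 0 0>, <0 1 0 2>, <0 1 1 2>, <1 1 0 0>, <1 1 0 2>, <1 1 1 2>
SC∖claimed = {<1 1 1 2>}

missing: P0.r0=1 P0.r1=1 P1.r0=1 P1.r1=2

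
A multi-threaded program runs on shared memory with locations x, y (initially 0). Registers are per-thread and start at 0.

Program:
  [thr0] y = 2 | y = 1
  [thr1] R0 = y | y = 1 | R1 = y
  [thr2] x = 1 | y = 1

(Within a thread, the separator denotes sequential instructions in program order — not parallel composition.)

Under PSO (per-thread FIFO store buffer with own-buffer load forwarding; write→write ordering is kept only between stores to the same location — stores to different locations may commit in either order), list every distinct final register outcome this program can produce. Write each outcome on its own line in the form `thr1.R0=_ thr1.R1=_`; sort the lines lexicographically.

outcome vector order: (thr1.R0,thr1.R1)
|PSO outcomes| = 5

thr1.R0=0 thr1.R1=1
thr1.R0=0 thr1.R1=2
thr1.R0=1 thr1.R1=1
thr1.R0=1 thr1.R1=2
thr1.R0=2 thr1.R1=1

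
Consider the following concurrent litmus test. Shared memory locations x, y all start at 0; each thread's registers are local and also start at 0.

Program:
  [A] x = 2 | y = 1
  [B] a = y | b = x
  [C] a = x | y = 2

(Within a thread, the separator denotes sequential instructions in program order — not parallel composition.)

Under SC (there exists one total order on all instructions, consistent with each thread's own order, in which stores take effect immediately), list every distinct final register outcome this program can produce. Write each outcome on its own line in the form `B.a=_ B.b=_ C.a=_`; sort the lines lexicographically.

outcome vector order: (B.a,B.b,C.a)
|SC outcomes| = 9

B.a=0 B.b=0 C.a=0
B.a=0 B.b=0 C.a=2
B.a=0 B.b=2 C.a=0
B.a=0 B.b=2 C.a=2
B.a=1 B.b=2 C.a=0
B.a=1 B.b=2 C.a=2
B.a=2 B.b=0 C.a=0
B.a=2 B.b=2 C.a=0
B.a=2 B.b=2 C.a=2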